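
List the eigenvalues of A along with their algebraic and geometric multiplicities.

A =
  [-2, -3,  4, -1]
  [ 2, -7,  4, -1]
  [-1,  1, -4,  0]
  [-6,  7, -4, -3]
λ = -4: alg = 4, geom = 2

Step 1 — factor the characteristic polynomial to read off the algebraic multiplicities:
  χ_A(x) = (x + 4)^4

Step 2 — compute geometric multiplicities via the rank-nullity identity g(λ) = n − rank(A − λI):
  rank(A − (-4)·I) = 2, so dim ker(A − (-4)·I) = n − 2 = 2

Summary:
  λ = -4: algebraic multiplicity = 4, geometric multiplicity = 2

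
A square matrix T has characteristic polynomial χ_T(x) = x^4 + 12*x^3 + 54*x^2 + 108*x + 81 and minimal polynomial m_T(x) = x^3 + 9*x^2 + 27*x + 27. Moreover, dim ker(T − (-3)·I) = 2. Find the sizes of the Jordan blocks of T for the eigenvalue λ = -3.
Block sizes for λ = -3: [3, 1]

Step 1 — from the characteristic polynomial, algebraic multiplicity of λ = -3 is 4. From dim ker(T − (-3)·I) = 2, there are exactly 2 Jordan blocks for λ = -3.
Step 2 — from the minimal polynomial, the factor (x + 3)^3 tells us the largest block for λ = -3 has size 3.
Step 3 — with total size 4, 2 blocks, and largest block 3, the block sizes (in nonincreasing order) are [3, 1].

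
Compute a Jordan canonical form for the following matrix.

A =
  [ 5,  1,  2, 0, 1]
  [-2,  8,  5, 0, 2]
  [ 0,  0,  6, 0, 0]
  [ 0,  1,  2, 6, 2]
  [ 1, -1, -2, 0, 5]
J_3(6) ⊕ J_2(6)

The characteristic polynomial is
  det(x·I − A) = x^5 - 30*x^4 + 360*x^3 - 2160*x^2 + 6480*x - 7776 = (x - 6)^5

Eigenvalues and multiplicities (the geometric multiplicity of λ is n − rank(A − λI), which equals the number of Jordan blocks for λ):
  λ = 6: algebraic multiplicity = 5, geometric multiplicity = 2

Determining the block sizes for each eigenvalue:
  λ = 6: with am = 5 and gm = 2, the partition is not yet determined (e.g. several partitions of 5 into 2 parts exist). Let N = A − (6)·I. Computing rank(N^1) = 3, rank(N^2) = 1, rank(N^3) = 0; the number of blocks of size ≥ j is rank(N^{j−1}) − rank(N^j), giving [2, 2, 1]. So we have 1 block(s) of size 3, 1 block(s) of size 2 → block sizes [3, 2]

Assembling the blocks gives a Jordan form
J =
  [6, 1, 0, 0, 0]
  [0, 6, 1, 0, 0]
  [0, 0, 6, 0, 0]
  [0, 0, 0, 6, 1]
  [0, 0, 0, 0, 6]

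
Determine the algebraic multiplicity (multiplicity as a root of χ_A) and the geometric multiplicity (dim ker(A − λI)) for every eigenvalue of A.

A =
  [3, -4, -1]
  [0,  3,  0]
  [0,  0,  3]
λ = 3: alg = 3, geom = 2

Step 1 — factor the characteristic polynomial to read off the algebraic multiplicities:
  χ_A(x) = (x - 3)^3

Step 2 — compute geometric multiplicities via the rank-nullity identity g(λ) = n − rank(A − λI):
  rank(A − (3)·I) = 1, so dim ker(A − (3)·I) = n − 1 = 2

Summary:
  λ = 3: algebraic multiplicity = 3, geometric multiplicity = 2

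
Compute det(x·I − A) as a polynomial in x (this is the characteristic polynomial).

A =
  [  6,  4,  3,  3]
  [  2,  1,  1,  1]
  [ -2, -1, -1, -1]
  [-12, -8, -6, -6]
x^4

Expanding det(x·I − A) (e.g. by cofactor expansion or by noting that A is similar to its Jordan form J, which has the same characteristic polynomial as A) gives
  χ_A(x) = x^4
which factors as x^4. The eigenvalues (with algebraic multiplicities) are λ = 0 with multiplicity 4.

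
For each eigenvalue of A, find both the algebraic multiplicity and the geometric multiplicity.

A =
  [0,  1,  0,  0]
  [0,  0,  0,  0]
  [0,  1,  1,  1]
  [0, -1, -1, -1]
λ = 0: alg = 4, geom = 2

Step 1 — factor the characteristic polynomial to read off the algebraic multiplicities:
  χ_A(x) = x^4

Step 2 — compute geometric multiplicities via the rank-nullity identity g(λ) = n − rank(A − λI):
  rank(A − (0)·I) = 2, so dim ker(A − (0)·I) = n − 2 = 2

Summary:
  λ = 0: algebraic multiplicity = 4, geometric multiplicity = 2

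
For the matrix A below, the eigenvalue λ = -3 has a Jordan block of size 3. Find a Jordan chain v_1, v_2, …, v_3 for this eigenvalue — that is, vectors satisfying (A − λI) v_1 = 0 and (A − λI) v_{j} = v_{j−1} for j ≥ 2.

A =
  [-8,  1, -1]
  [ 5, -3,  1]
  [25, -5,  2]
A Jordan chain for λ = -3 of length 3:
v_1 = (5, 0, -25)ᵀ
v_2 = (-5, 5, 25)ᵀ
v_3 = (1, 0, 0)ᵀ

Let N = A − (-3)·I. We want v_3 with N^3 v_3 = 0 but N^2 v_3 ≠ 0; then v_{j-1} := N · v_j for j = 3, …, 2.

Pick v_3 = (1, 0, 0)ᵀ.
Then v_2 = N · v_3 = (-5, 5, 25)ᵀ.
Then v_1 = N · v_2 = (5, 0, -25)ᵀ.

Sanity check: (A − (-3)·I) v_1 = (0, 0, 0)ᵀ = 0. ✓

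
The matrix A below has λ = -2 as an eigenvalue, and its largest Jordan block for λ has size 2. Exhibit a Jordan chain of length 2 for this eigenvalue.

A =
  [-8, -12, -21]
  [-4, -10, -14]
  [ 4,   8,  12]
A Jordan chain for λ = -2 of length 2:
v_1 = (-6, -4, 4)ᵀ
v_2 = (1, 0, 0)ᵀ

Let N = A − (-2)·I. We want v_2 with N^2 v_2 = 0 but N^1 v_2 ≠ 0; then v_{j-1} := N · v_j for j = 2, …, 2.

Pick v_2 = (1, 0, 0)ᵀ.
Then v_1 = N · v_2 = (-6, -4, 4)ᵀ.

Sanity check: (A − (-2)·I) v_1 = (0, 0, 0)ᵀ = 0. ✓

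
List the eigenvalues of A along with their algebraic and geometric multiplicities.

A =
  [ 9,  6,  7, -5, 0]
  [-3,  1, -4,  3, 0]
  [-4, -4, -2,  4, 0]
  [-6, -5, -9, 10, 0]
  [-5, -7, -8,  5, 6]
λ = 4: alg = 3, geom = 1; λ = 6: alg = 2, geom = 2

Step 1 — factor the characteristic polynomial to read off the algebraic multiplicities:
  χ_A(x) = (x - 6)^2*(x - 4)^3

Step 2 — compute geometric multiplicities via the rank-nullity identity g(λ) = n − rank(A − λI):
  rank(A − (4)·I) = 4, so dim ker(A − (4)·I) = n − 4 = 1
  rank(A − (6)·I) = 3, so dim ker(A − (6)·I) = n − 3 = 2

Summary:
  λ = 4: algebraic multiplicity = 3, geometric multiplicity = 1
  λ = 6: algebraic multiplicity = 2, geometric multiplicity = 2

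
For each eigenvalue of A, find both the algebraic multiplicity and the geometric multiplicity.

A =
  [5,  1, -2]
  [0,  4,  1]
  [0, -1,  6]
λ = 5: alg = 3, geom = 1

Step 1 — factor the characteristic polynomial to read off the algebraic multiplicities:
  χ_A(x) = (x - 5)^3

Step 2 — compute geometric multiplicities via the rank-nullity identity g(λ) = n − rank(A − λI):
  rank(A − (5)·I) = 2, so dim ker(A − (5)·I) = n − 2 = 1

Summary:
  λ = 5: algebraic multiplicity = 3, geometric multiplicity = 1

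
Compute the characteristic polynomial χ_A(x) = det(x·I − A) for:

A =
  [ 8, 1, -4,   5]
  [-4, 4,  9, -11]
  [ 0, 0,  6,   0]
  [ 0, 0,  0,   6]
x^4 - 24*x^3 + 216*x^2 - 864*x + 1296

Expanding det(x·I − A) (e.g. by cofactor expansion or by noting that A is similar to its Jordan form J, which has the same characteristic polynomial as A) gives
  χ_A(x) = x^4 - 24*x^3 + 216*x^2 - 864*x + 1296
which factors as (x - 6)^4. The eigenvalues (with algebraic multiplicities) are λ = 6 with multiplicity 4.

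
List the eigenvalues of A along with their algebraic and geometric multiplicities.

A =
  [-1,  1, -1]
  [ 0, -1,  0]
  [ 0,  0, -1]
λ = -1: alg = 3, geom = 2

Step 1 — factor the characteristic polynomial to read off the algebraic multiplicities:
  χ_A(x) = (x + 1)^3

Step 2 — compute geometric multiplicities via the rank-nullity identity g(λ) = n − rank(A − λI):
  rank(A − (-1)·I) = 1, so dim ker(A − (-1)·I) = n − 1 = 2

Summary:
  λ = -1: algebraic multiplicity = 3, geometric multiplicity = 2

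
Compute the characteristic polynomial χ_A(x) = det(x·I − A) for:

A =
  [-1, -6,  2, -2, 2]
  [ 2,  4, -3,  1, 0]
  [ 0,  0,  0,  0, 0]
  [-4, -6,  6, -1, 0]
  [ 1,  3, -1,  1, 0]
x^5 - 2*x^4 + x^3

Expanding det(x·I − A) (e.g. by cofactor expansion or by noting that A is similar to its Jordan form J, which has the same characteristic polynomial as A) gives
  χ_A(x) = x^5 - 2*x^4 + x^3
which factors as x^3*(x - 1)^2. The eigenvalues (with algebraic multiplicities) are λ = 0 with multiplicity 3, λ = 1 with multiplicity 2.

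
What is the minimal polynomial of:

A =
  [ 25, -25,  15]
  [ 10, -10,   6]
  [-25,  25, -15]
x^2

The characteristic polynomial is χ_A(x) = x^3, so the eigenvalues are known. The minimal polynomial is
  m_A(x) = Π_λ (x − λ)^{k_λ}
where k_λ is the size of the *largest* Jordan block for λ (equivalently, the smallest k with (A − λI)^k v = 0 for every generalised eigenvector v of λ).

  λ = 0: largest Jordan block has size 2, contributing (x − 0)^2

So m_A(x) = x^2 = x^2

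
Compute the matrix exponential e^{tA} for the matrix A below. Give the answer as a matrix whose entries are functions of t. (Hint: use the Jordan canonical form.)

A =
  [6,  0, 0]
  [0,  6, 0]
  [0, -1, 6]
e^{tA} =
  [exp(6*t), 0, 0]
  [0, exp(6*t), 0]
  [0, -t*exp(6*t), exp(6*t)]

Strategy: write A = P · J · P⁻¹ where J is a Jordan canonical form, so e^{tA} = P · e^{tJ} · P⁻¹, and e^{tJ} can be computed block-by-block.

A has Jordan form
J =
  [6, 1, 0]
  [0, 6, 0]
  [0, 0, 6]
(up to reordering of blocks).

Per-block formulas:
  For a 2×2 Jordan block J_2(6): exp(t · J_2(6)) = e^(6t)·(I + t·N), where N is the 2×2 nilpotent shift.
  For a 1×1 block at λ = 6: exp(t · [6]) = [e^(6t)].

After assembling e^{tJ} and conjugating by P, we get:

e^{tA} =
  [exp(6*t), 0, 0]
  [0, exp(6*t), 0]
  [0, -t*exp(6*t), exp(6*t)]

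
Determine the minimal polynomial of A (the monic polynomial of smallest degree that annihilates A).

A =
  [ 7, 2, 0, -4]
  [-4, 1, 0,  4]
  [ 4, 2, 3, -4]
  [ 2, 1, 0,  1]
x^2 - 6*x + 9

The characteristic polynomial is χ_A(x) = (x - 3)^4, so the eigenvalues are known. The minimal polynomial is
  m_A(x) = Π_λ (x − λ)^{k_λ}
where k_λ is the size of the *largest* Jordan block for λ (equivalently, the smallest k with (A − λI)^k v = 0 for every generalised eigenvector v of λ).

  λ = 3: largest Jordan block has size 2, contributing (x − 3)^2

So m_A(x) = (x - 3)^2 = x^2 - 6*x + 9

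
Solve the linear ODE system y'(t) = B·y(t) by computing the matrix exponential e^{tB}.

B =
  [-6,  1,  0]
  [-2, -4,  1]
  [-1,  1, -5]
e^{tB} =
  [-t^2*exp(-5*t)/2 - t*exp(-5*t) + exp(-5*t), t*exp(-5*t), t^2*exp(-5*t)/2]
  [-t^2*exp(-5*t)/2 - 2*t*exp(-5*t), t*exp(-5*t) + exp(-5*t), t^2*exp(-5*t)/2 + t*exp(-5*t)]
  [-t^2*exp(-5*t)/2 - t*exp(-5*t), t*exp(-5*t), t^2*exp(-5*t)/2 + exp(-5*t)]

Strategy: write B = P · J · P⁻¹ where J is a Jordan canonical form, so e^{tB} = P · e^{tJ} · P⁻¹, and e^{tJ} can be computed block-by-block.

B has Jordan form
J =
  [-5,  1,  0]
  [ 0, -5,  1]
  [ 0,  0, -5]
(up to reordering of blocks).

Per-block formulas:
  For a 3×3 Jordan block J_3(-5): exp(t · J_3(-5)) = e^(-5t)·(I + t·N + (t^2/2)·N^2), where N is the 3×3 nilpotent shift.

After assembling e^{tJ} and conjugating by P, we get:

e^{tB} =
  [-t^2*exp(-5*t)/2 - t*exp(-5*t) + exp(-5*t), t*exp(-5*t), t^2*exp(-5*t)/2]
  [-t^2*exp(-5*t)/2 - 2*t*exp(-5*t), t*exp(-5*t) + exp(-5*t), t^2*exp(-5*t)/2 + t*exp(-5*t)]
  [-t^2*exp(-5*t)/2 - t*exp(-5*t), t*exp(-5*t), t^2*exp(-5*t)/2 + exp(-5*t)]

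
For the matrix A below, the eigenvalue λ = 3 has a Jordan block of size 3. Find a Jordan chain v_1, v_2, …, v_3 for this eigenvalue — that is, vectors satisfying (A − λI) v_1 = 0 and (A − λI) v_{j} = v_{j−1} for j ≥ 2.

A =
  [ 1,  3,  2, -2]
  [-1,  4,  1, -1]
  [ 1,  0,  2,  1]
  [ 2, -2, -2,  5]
A Jordan chain for λ = 3 of length 3:
v_1 = (-1, 0, -1, 0)ᵀ
v_2 = (-2, -1, 1, 2)ᵀ
v_3 = (1, 0, 0, 0)ᵀ

Let N = A − (3)·I. We want v_3 with N^3 v_3 = 0 but N^2 v_3 ≠ 0; then v_{j-1} := N · v_j for j = 3, …, 2.

Pick v_3 = (1, 0, 0, 0)ᵀ.
Then v_2 = N · v_3 = (-2, -1, 1, 2)ᵀ.
Then v_1 = N · v_2 = (-1, 0, -1, 0)ᵀ.

Sanity check: (A − (3)·I) v_1 = (0, 0, 0, 0)ᵀ = 0. ✓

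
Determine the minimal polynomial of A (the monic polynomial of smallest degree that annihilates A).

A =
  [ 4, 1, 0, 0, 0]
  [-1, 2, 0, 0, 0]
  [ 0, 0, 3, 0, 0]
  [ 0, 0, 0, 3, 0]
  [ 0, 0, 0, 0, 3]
x^2 - 6*x + 9

The characteristic polynomial is χ_A(x) = (x - 3)^5, so the eigenvalues are known. The minimal polynomial is
  m_A(x) = Π_λ (x − λ)^{k_λ}
where k_λ is the size of the *largest* Jordan block for λ (equivalently, the smallest k with (A − λI)^k v = 0 for every generalised eigenvector v of λ).

  λ = 3: largest Jordan block has size 2, contributing (x − 3)^2

So m_A(x) = (x - 3)^2 = x^2 - 6*x + 9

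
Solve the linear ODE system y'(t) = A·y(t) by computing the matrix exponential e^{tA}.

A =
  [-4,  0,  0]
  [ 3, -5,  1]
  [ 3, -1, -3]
e^{tA} =
  [exp(-4*t), 0, 0]
  [3*t*exp(-4*t), -t*exp(-4*t) + exp(-4*t), t*exp(-4*t)]
  [3*t*exp(-4*t), -t*exp(-4*t), t*exp(-4*t) + exp(-4*t)]

Strategy: write A = P · J · P⁻¹ where J is a Jordan canonical form, so e^{tA} = P · e^{tJ} · P⁻¹, and e^{tJ} can be computed block-by-block.

A has Jordan form
J =
  [-4,  1,  0]
  [ 0, -4,  0]
  [ 0,  0, -4]
(up to reordering of blocks).

Per-block formulas:
  For a 1×1 block at λ = -4: exp(t · [-4]) = [e^(-4t)].
  For a 2×2 Jordan block J_2(-4): exp(t · J_2(-4)) = e^(-4t)·(I + t·N), where N is the 2×2 nilpotent shift.

After assembling e^{tJ} and conjugating by P, we get:

e^{tA} =
  [exp(-4*t), 0, 0]
  [3*t*exp(-4*t), -t*exp(-4*t) + exp(-4*t), t*exp(-4*t)]
  [3*t*exp(-4*t), -t*exp(-4*t), t*exp(-4*t) + exp(-4*t)]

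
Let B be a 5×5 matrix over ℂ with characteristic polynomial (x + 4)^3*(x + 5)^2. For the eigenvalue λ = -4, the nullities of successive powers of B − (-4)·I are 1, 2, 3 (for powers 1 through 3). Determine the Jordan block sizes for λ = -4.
Block sizes for λ = -4: [3]

From the dimensions of kernels of powers, the number of Jordan blocks of size at least j is d_j − d_{j−1} where d_j = dim ker(N^j) (with d_0 = 0). Computing the differences gives [1, 1, 1].
The number of blocks of size exactly k is (#blocks of size ≥ k) − (#blocks of size ≥ k + 1), so the partition is: 1 block(s) of size 3.
In nonincreasing order the block sizes are [3].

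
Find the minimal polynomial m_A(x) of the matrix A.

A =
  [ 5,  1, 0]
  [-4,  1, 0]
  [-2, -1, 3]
x^2 - 6*x + 9

The characteristic polynomial is χ_A(x) = (x - 3)^3, so the eigenvalues are known. The minimal polynomial is
  m_A(x) = Π_λ (x − λ)^{k_λ}
where k_λ is the size of the *largest* Jordan block for λ (equivalently, the smallest k with (A − λI)^k v = 0 for every generalised eigenvector v of λ).

  λ = 3: largest Jordan block has size 2, contributing (x − 3)^2

So m_A(x) = (x - 3)^2 = x^2 - 6*x + 9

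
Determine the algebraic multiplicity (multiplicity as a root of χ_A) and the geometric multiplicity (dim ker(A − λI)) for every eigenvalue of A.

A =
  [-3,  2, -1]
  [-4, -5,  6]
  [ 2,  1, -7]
λ = -5: alg = 3, geom = 1

Step 1 — factor the characteristic polynomial to read off the algebraic multiplicities:
  χ_A(x) = (x + 5)^3

Step 2 — compute geometric multiplicities via the rank-nullity identity g(λ) = n − rank(A − λI):
  rank(A − (-5)·I) = 2, so dim ker(A − (-5)·I) = n − 2 = 1

Summary:
  λ = -5: algebraic multiplicity = 3, geometric multiplicity = 1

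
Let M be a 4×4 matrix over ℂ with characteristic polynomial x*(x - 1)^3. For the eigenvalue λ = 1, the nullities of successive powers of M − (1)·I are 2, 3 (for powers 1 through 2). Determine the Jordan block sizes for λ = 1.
Block sizes for λ = 1: [2, 1]

From the dimensions of kernels of powers, the number of Jordan blocks of size at least j is d_j − d_{j−1} where d_j = dim ker(N^j) (with d_0 = 0). Computing the differences gives [2, 1].
The number of blocks of size exactly k is (#blocks of size ≥ k) − (#blocks of size ≥ k + 1), so the partition is: 1 block(s) of size 1, 1 block(s) of size 2.
In nonincreasing order the block sizes are [2, 1].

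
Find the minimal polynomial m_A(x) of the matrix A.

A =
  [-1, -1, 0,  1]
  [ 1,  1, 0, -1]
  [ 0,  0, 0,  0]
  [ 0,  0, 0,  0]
x^2

The characteristic polynomial is χ_A(x) = x^4, so the eigenvalues are known. The minimal polynomial is
  m_A(x) = Π_λ (x − λ)^{k_λ}
where k_λ is the size of the *largest* Jordan block for λ (equivalently, the smallest k with (A − λI)^k v = 0 for every generalised eigenvector v of λ).

  λ = 0: largest Jordan block has size 2, contributing (x − 0)^2

So m_A(x) = x^2 = x^2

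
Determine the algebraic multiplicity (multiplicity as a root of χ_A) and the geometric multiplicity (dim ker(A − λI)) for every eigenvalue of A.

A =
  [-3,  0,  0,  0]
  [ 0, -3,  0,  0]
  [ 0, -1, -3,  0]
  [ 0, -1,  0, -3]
λ = -3: alg = 4, geom = 3

Step 1 — factor the characteristic polynomial to read off the algebraic multiplicities:
  χ_A(x) = (x + 3)^4

Step 2 — compute geometric multiplicities via the rank-nullity identity g(λ) = n − rank(A − λI):
  rank(A − (-3)·I) = 1, so dim ker(A − (-3)·I) = n − 1 = 3

Summary:
  λ = -3: algebraic multiplicity = 4, geometric multiplicity = 3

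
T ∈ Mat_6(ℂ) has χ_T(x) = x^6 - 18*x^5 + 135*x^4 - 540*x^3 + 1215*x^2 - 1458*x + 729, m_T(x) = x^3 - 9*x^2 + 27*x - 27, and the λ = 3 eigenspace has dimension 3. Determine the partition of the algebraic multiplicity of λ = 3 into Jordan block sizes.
Block sizes for λ = 3: [3, 2, 1]

Step 1 — from the characteristic polynomial, algebraic multiplicity of λ = 3 is 6. From dim ker(T − (3)·I) = 3, there are exactly 3 Jordan blocks for λ = 3.
Step 2 — from the minimal polynomial, the factor (x − 3)^3 tells us the largest block for λ = 3 has size 3.
Step 3 — with total size 6, 3 blocks, and largest block 3, the block sizes (in nonincreasing order) are [3, 2, 1].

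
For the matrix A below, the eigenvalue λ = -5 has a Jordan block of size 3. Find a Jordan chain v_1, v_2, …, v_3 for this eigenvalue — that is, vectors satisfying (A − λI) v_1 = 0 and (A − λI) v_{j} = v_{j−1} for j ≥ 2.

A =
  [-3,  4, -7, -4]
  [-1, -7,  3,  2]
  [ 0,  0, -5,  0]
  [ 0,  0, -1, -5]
A Jordan chain for λ = -5 of length 3:
v_1 = (2, -1, 0, 0)ᵀ
v_2 = (-7, 3, 0, -1)ᵀ
v_3 = (0, 0, 1, 0)ᵀ

Let N = A − (-5)·I. We want v_3 with N^3 v_3 = 0 but N^2 v_3 ≠ 0; then v_{j-1} := N · v_j for j = 3, …, 2.

Pick v_3 = (0, 0, 1, 0)ᵀ.
Then v_2 = N · v_3 = (-7, 3, 0, -1)ᵀ.
Then v_1 = N · v_2 = (2, -1, 0, 0)ᵀ.

Sanity check: (A − (-5)·I) v_1 = (0, 0, 0, 0)ᵀ = 0. ✓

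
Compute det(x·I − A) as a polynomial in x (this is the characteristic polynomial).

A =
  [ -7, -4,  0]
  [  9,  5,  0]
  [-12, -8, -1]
x^3 + 3*x^2 + 3*x + 1

Expanding det(x·I − A) (e.g. by cofactor expansion or by noting that A is similar to its Jordan form J, which has the same characteristic polynomial as A) gives
  χ_A(x) = x^3 + 3*x^2 + 3*x + 1
which factors as (x + 1)^3. The eigenvalues (with algebraic multiplicities) are λ = -1 with multiplicity 3.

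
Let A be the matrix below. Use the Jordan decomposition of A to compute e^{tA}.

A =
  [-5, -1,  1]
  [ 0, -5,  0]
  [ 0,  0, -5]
e^{tA} =
  [exp(-5*t), -t*exp(-5*t), t*exp(-5*t)]
  [0, exp(-5*t), 0]
  [0, 0, exp(-5*t)]

Strategy: write A = P · J · P⁻¹ where J is a Jordan canonical form, so e^{tA} = P · e^{tJ} · P⁻¹, and e^{tJ} can be computed block-by-block.

A has Jordan form
J =
  [-5,  1,  0]
  [ 0, -5,  0]
  [ 0,  0, -5]
(up to reordering of blocks).

Per-block formulas:
  For a 1×1 block at λ = -5: exp(t · [-5]) = [e^(-5t)].
  For a 2×2 Jordan block J_2(-5): exp(t · J_2(-5)) = e^(-5t)·(I + t·N), where N is the 2×2 nilpotent shift.

After assembling e^{tJ} and conjugating by P, we get:

e^{tA} =
  [exp(-5*t), -t*exp(-5*t), t*exp(-5*t)]
  [0, exp(-5*t), 0]
  [0, 0, exp(-5*t)]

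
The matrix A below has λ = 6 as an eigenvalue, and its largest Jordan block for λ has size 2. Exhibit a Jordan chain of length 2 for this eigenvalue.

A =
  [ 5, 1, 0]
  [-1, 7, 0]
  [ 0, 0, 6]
A Jordan chain for λ = 6 of length 2:
v_1 = (-1, -1, 0)ᵀ
v_2 = (1, 0, 0)ᵀ

Let N = A − (6)·I. We want v_2 with N^2 v_2 = 0 but N^1 v_2 ≠ 0; then v_{j-1} := N · v_j for j = 2, …, 2.

Pick v_2 = (1, 0, 0)ᵀ.
Then v_1 = N · v_2 = (-1, -1, 0)ᵀ.

Sanity check: (A − (6)·I) v_1 = (0, 0, 0)ᵀ = 0. ✓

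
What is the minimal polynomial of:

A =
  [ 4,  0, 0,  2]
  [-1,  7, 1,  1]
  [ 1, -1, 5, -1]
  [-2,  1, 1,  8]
x^3 - 18*x^2 + 108*x - 216

The characteristic polynomial is χ_A(x) = (x - 6)^4, so the eigenvalues are known. The minimal polynomial is
  m_A(x) = Π_λ (x − λ)^{k_λ}
where k_λ is the size of the *largest* Jordan block for λ (equivalently, the smallest k with (A − λI)^k v = 0 for every generalised eigenvector v of λ).

  λ = 6: largest Jordan block has size 3, contributing (x − 6)^3

So m_A(x) = (x - 6)^3 = x^3 - 18*x^2 + 108*x - 216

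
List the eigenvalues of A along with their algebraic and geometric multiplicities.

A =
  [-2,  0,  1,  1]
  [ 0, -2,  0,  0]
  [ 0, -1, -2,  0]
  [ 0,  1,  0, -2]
λ = -2: alg = 4, geom = 2

Step 1 — factor the characteristic polynomial to read off the algebraic multiplicities:
  χ_A(x) = (x + 2)^4

Step 2 — compute geometric multiplicities via the rank-nullity identity g(λ) = n − rank(A − λI):
  rank(A − (-2)·I) = 2, so dim ker(A − (-2)·I) = n − 2 = 2

Summary:
  λ = -2: algebraic multiplicity = 4, geometric multiplicity = 2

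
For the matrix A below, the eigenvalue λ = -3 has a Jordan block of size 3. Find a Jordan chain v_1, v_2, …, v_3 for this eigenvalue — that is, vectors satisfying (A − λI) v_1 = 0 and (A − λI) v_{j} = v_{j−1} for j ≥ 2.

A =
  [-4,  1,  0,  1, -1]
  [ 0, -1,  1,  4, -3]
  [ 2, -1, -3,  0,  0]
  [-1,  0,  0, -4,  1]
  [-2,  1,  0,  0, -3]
A Jordan chain for λ = -3 of length 3:
v_1 = (2, 4, -2, 0, 2)ᵀ
v_2 = (-1, 0, 2, -1, -2)ᵀ
v_3 = (1, 0, 0, 0, 0)ᵀ

Let N = A − (-3)·I. We want v_3 with N^3 v_3 = 0 but N^2 v_3 ≠ 0; then v_{j-1} := N · v_j for j = 3, …, 2.

Pick v_3 = (1, 0, 0, 0, 0)ᵀ.
Then v_2 = N · v_3 = (-1, 0, 2, -1, -2)ᵀ.
Then v_1 = N · v_2 = (2, 4, -2, 0, 2)ᵀ.

Sanity check: (A − (-3)·I) v_1 = (0, 0, 0, 0, 0)ᵀ = 0. ✓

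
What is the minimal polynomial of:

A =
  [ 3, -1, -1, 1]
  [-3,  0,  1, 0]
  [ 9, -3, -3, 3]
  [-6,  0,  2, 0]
x^3

The characteristic polynomial is χ_A(x) = x^4, so the eigenvalues are known. The minimal polynomial is
  m_A(x) = Π_λ (x − λ)^{k_λ}
where k_λ is the size of the *largest* Jordan block for λ (equivalently, the smallest k with (A − λI)^k v = 0 for every generalised eigenvector v of λ).

  λ = 0: largest Jordan block has size 3, contributing (x − 0)^3

So m_A(x) = x^3 = x^3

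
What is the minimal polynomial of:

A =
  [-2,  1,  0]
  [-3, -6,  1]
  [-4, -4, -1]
x^3 + 9*x^2 + 27*x + 27

The characteristic polynomial is χ_A(x) = (x + 3)^3, so the eigenvalues are known. The minimal polynomial is
  m_A(x) = Π_λ (x − λ)^{k_λ}
where k_λ is the size of the *largest* Jordan block for λ (equivalently, the smallest k with (A − λI)^k v = 0 for every generalised eigenvector v of λ).

  λ = -3: largest Jordan block has size 3, contributing (x + 3)^3

So m_A(x) = (x + 3)^3 = x^3 + 9*x^2 + 27*x + 27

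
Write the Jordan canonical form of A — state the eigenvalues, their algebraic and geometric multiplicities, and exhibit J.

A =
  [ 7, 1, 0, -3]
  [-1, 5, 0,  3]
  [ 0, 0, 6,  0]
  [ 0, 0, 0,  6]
J_2(6) ⊕ J_1(6) ⊕ J_1(6)

The characteristic polynomial is
  det(x·I − A) = x^4 - 24*x^3 + 216*x^2 - 864*x + 1296 = (x - 6)^4

Eigenvalues and multiplicities (the geometric multiplicity of λ is n − rank(A − λI), which equals the number of Jordan blocks for λ):
  λ = 6: algebraic multiplicity = 4, geometric multiplicity = 3

Determining the block sizes for each eigenvalue:
  λ = 6: 3 blocks summing to 4 forces exactly one block of size 2 and the rest size 1 → block sizes [2, 1, 1]

Assembling the blocks gives a Jordan form
J =
  [6, 1, 0, 0]
  [0, 6, 0, 0]
  [0, 0, 6, 0]
  [0, 0, 0, 6]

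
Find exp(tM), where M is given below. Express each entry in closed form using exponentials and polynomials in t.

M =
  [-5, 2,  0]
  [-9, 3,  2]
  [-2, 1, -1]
e^{tM} =
  [-t^2*exp(-t) - 4*t*exp(-t) + exp(-t), 2*t*exp(-t), 2*t^2*exp(-t)]
  [-2*t^2*exp(-t) - 9*t*exp(-t), 4*t*exp(-t) + exp(-t), 4*t^2*exp(-t) + 2*t*exp(-t)]
  [-t^2*exp(-t)/2 - 2*t*exp(-t), t*exp(-t), t^2*exp(-t) + exp(-t)]

Strategy: write M = P · J · P⁻¹ where J is a Jordan canonical form, so e^{tM} = P · e^{tJ} · P⁻¹, and e^{tJ} can be computed block-by-block.

M has Jordan form
J =
  [-1,  1,  0]
  [ 0, -1,  1]
  [ 0,  0, -1]
(up to reordering of blocks).

Per-block formulas:
  For a 3×3 Jordan block J_3(-1): exp(t · J_3(-1)) = e^(-1t)·(I + t·N + (t^2/2)·N^2), where N is the 3×3 nilpotent shift.

After assembling e^{tJ} and conjugating by P, we get:

e^{tM} =
  [-t^2*exp(-t) - 4*t*exp(-t) + exp(-t), 2*t*exp(-t), 2*t^2*exp(-t)]
  [-2*t^2*exp(-t) - 9*t*exp(-t), 4*t*exp(-t) + exp(-t), 4*t^2*exp(-t) + 2*t*exp(-t)]
  [-t^2*exp(-t)/2 - 2*t*exp(-t), t*exp(-t), t^2*exp(-t) + exp(-t)]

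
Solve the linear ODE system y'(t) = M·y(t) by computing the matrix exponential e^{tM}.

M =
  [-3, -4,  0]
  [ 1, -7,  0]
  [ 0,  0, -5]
e^{tM} =
  [2*t*exp(-5*t) + exp(-5*t), -4*t*exp(-5*t), 0]
  [t*exp(-5*t), -2*t*exp(-5*t) + exp(-5*t), 0]
  [0, 0, exp(-5*t)]

Strategy: write M = P · J · P⁻¹ where J is a Jordan canonical form, so e^{tM} = P · e^{tJ} · P⁻¹, and e^{tJ} can be computed block-by-block.

M has Jordan form
J =
  [-5,  1,  0]
  [ 0, -5,  0]
  [ 0,  0, -5]
(up to reordering of blocks).

Per-block formulas:
  For a 1×1 block at λ = -5: exp(t · [-5]) = [e^(-5t)].
  For a 2×2 Jordan block J_2(-5): exp(t · J_2(-5)) = e^(-5t)·(I + t·N), where N is the 2×2 nilpotent shift.

After assembling e^{tJ} and conjugating by P, we get:

e^{tM} =
  [2*t*exp(-5*t) + exp(-5*t), -4*t*exp(-5*t), 0]
  [t*exp(-5*t), -2*t*exp(-5*t) + exp(-5*t), 0]
  [0, 0, exp(-5*t)]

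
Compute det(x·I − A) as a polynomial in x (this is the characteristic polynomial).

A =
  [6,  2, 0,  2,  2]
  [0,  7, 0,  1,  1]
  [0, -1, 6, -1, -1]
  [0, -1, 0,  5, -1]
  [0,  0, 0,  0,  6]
x^5 - 30*x^4 + 360*x^3 - 2160*x^2 + 6480*x - 7776

Expanding det(x·I − A) (e.g. by cofactor expansion or by noting that A is similar to its Jordan form J, which has the same characteristic polynomial as A) gives
  χ_A(x) = x^5 - 30*x^4 + 360*x^3 - 2160*x^2 + 6480*x - 7776
which factors as (x - 6)^5. The eigenvalues (with algebraic multiplicities) are λ = 6 with multiplicity 5.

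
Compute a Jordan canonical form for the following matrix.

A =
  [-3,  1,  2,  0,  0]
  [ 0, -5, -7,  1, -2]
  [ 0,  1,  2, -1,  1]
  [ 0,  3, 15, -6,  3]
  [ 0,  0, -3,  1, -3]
J_3(-3) ⊕ J_2(-3)

The characteristic polynomial is
  det(x·I − A) = x^5 + 15*x^4 + 90*x^3 + 270*x^2 + 405*x + 243 = (x + 3)^5

Eigenvalues and multiplicities (the geometric multiplicity of λ is n − rank(A − λI), which equals the number of Jordan blocks for λ):
  λ = -3: algebraic multiplicity = 5, geometric multiplicity = 2

Determining the block sizes for each eigenvalue:
  λ = -3: with am = 5 and gm = 2, the partition is not yet determined (e.g. several partitions of 5 into 2 parts exist). Let N = A − (-3)·I. Computing rank(N^1) = 3, rank(N^2) = 1, rank(N^3) = 0; the number of blocks of size ≥ j is rank(N^{j−1}) − rank(N^j), giving [2, 2, 1]. So we have 1 block(s) of size 3, 1 block(s) of size 2 → block sizes [3, 2]

Assembling the blocks gives a Jordan form
J =
  [-3,  1,  0,  0,  0]
  [ 0, -3,  1,  0,  0]
  [ 0,  0, -3,  0,  0]
  [ 0,  0,  0, -3,  1]
  [ 0,  0,  0,  0, -3]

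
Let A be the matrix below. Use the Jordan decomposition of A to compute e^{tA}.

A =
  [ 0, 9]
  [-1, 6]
e^{tA} =
  [-3*t*exp(3*t) + exp(3*t), 9*t*exp(3*t)]
  [-t*exp(3*t), 3*t*exp(3*t) + exp(3*t)]

Strategy: write A = P · J · P⁻¹ where J is a Jordan canonical form, so e^{tA} = P · e^{tJ} · P⁻¹, and e^{tJ} can be computed block-by-block.

A has Jordan form
J =
  [3, 1]
  [0, 3]
(up to reordering of blocks).

Per-block formulas:
  For a 2×2 Jordan block J_2(3): exp(t · J_2(3)) = e^(3t)·(I + t·N), where N is the 2×2 nilpotent shift.

After assembling e^{tJ} and conjugating by P, we get:

e^{tA} =
  [-3*t*exp(3*t) + exp(3*t), 9*t*exp(3*t)]
  [-t*exp(3*t), 3*t*exp(3*t) + exp(3*t)]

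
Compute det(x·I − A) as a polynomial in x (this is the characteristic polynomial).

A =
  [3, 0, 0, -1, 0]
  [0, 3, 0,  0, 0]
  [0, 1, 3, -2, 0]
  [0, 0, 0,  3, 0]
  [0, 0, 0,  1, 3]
x^5 - 15*x^4 + 90*x^3 - 270*x^2 + 405*x - 243

Expanding det(x·I − A) (e.g. by cofactor expansion or by noting that A is similar to its Jordan form J, which has the same characteristic polynomial as A) gives
  χ_A(x) = x^5 - 15*x^4 + 90*x^3 - 270*x^2 + 405*x - 243
which factors as (x - 3)^5. The eigenvalues (with algebraic multiplicities) are λ = 3 with multiplicity 5.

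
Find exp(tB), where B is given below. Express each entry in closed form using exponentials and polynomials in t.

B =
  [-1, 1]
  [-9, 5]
e^{tB} =
  [-3*t*exp(2*t) + exp(2*t), t*exp(2*t)]
  [-9*t*exp(2*t), 3*t*exp(2*t) + exp(2*t)]

Strategy: write B = P · J · P⁻¹ where J is a Jordan canonical form, so e^{tB} = P · e^{tJ} · P⁻¹, and e^{tJ} can be computed block-by-block.

B has Jordan form
J =
  [2, 1]
  [0, 2]
(up to reordering of blocks).

Per-block formulas:
  For a 2×2 Jordan block J_2(2): exp(t · J_2(2)) = e^(2t)·(I + t·N), where N is the 2×2 nilpotent shift.

After assembling e^{tJ} and conjugating by P, we get:

e^{tB} =
  [-3*t*exp(2*t) + exp(2*t), t*exp(2*t)]
  [-9*t*exp(2*t), 3*t*exp(2*t) + exp(2*t)]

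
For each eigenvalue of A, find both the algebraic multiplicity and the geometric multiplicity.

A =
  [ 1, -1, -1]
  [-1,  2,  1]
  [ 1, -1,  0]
λ = 1: alg = 3, geom = 1

Step 1 — factor the characteristic polynomial to read off the algebraic multiplicities:
  χ_A(x) = (x - 1)^3

Step 2 — compute geometric multiplicities via the rank-nullity identity g(λ) = n − rank(A − λI):
  rank(A − (1)·I) = 2, so dim ker(A − (1)·I) = n − 2 = 1

Summary:
  λ = 1: algebraic multiplicity = 3, geometric multiplicity = 1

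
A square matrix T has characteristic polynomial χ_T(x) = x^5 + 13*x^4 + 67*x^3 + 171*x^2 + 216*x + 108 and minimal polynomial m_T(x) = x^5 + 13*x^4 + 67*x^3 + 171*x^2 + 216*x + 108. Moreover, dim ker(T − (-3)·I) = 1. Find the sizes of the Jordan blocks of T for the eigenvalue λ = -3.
Block sizes for λ = -3: [3]

Step 1 — from the characteristic polynomial, algebraic multiplicity of λ = -3 is 3. From dim ker(T − (-3)·I) = 1, there are exactly 1 Jordan blocks for λ = -3.
Step 2 — from the minimal polynomial, the factor (x + 3)^3 tells us the largest block for λ = -3 has size 3.
Step 3 — with total size 3, 1 blocks, and largest block 3, the block sizes (in nonincreasing order) are [3].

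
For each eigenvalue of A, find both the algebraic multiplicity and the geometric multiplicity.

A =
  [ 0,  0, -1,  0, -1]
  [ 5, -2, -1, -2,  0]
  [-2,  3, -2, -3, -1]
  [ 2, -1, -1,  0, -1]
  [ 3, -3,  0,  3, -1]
λ = -1: alg = 5, geom = 2

Step 1 — factor the characteristic polynomial to read off the algebraic multiplicities:
  χ_A(x) = (x + 1)^5

Step 2 — compute geometric multiplicities via the rank-nullity identity g(λ) = n − rank(A − λI):
  rank(A − (-1)·I) = 3, so dim ker(A − (-1)·I) = n − 3 = 2

Summary:
  λ = -1: algebraic multiplicity = 5, geometric multiplicity = 2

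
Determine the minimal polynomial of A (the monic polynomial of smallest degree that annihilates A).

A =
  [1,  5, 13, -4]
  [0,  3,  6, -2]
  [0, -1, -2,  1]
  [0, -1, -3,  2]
x^3 - 3*x^2 + 3*x - 1

The characteristic polynomial is χ_A(x) = (x - 1)^4, so the eigenvalues are known. The minimal polynomial is
  m_A(x) = Π_λ (x − λ)^{k_λ}
where k_λ is the size of the *largest* Jordan block for λ (equivalently, the smallest k with (A − λI)^k v = 0 for every generalised eigenvector v of λ).

  λ = 1: largest Jordan block has size 3, contributing (x − 1)^3

So m_A(x) = (x - 1)^3 = x^3 - 3*x^2 + 3*x - 1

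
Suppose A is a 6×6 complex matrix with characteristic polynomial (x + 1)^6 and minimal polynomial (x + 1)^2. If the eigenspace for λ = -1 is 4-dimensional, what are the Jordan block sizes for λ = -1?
Block sizes for λ = -1: [2, 2, 1, 1]

Step 1 — from the characteristic polynomial, algebraic multiplicity of λ = -1 is 6. From dim ker(A − (-1)·I) = 4, there are exactly 4 Jordan blocks for λ = -1.
Step 2 — from the minimal polynomial, the factor (x + 1)^2 tells us the largest block for λ = -1 has size 2.
Step 3 — with total size 6, 4 blocks, and largest block 2, the block sizes (in nonincreasing order) are [2, 2, 1, 1].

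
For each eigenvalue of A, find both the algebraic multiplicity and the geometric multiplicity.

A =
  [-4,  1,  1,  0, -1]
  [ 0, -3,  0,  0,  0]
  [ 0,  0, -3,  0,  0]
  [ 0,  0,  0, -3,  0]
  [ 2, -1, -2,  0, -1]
λ = -3: alg = 4, geom = 3; λ = -2: alg = 1, geom = 1

Step 1 — factor the characteristic polynomial to read off the algebraic multiplicities:
  χ_A(x) = (x + 2)*(x + 3)^4

Step 2 — compute geometric multiplicities via the rank-nullity identity g(λ) = n − rank(A − λI):
  rank(A − (-3)·I) = 2, so dim ker(A − (-3)·I) = n − 2 = 3
  rank(A − (-2)·I) = 4, so dim ker(A − (-2)·I) = n − 4 = 1

Summary:
  λ = -3: algebraic multiplicity = 4, geometric multiplicity = 3
  λ = -2: algebraic multiplicity = 1, geometric multiplicity = 1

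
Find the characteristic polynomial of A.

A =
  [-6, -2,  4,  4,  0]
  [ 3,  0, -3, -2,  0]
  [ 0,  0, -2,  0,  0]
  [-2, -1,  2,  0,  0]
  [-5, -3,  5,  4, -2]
x^5 + 10*x^4 + 40*x^3 + 80*x^2 + 80*x + 32

Expanding det(x·I − A) (e.g. by cofactor expansion or by noting that A is similar to its Jordan form J, which has the same characteristic polynomial as A) gives
  χ_A(x) = x^5 + 10*x^4 + 40*x^3 + 80*x^2 + 80*x + 32
which factors as (x + 2)^5. The eigenvalues (with algebraic multiplicities) are λ = -2 with multiplicity 5.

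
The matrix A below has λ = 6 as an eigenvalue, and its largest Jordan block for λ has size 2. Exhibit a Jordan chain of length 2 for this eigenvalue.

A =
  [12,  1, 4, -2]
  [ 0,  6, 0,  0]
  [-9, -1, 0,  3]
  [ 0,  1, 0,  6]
A Jordan chain for λ = 6 of length 2:
v_1 = (6, 0, -9, 0)ᵀ
v_2 = (1, 0, 0, 0)ᵀ

Let N = A − (6)·I. We want v_2 with N^2 v_2 = 0 but N^1 v_2 ≠ 0; then v_{j-1} := N · v_j for j = 2, …, 2.

Pick v_2 = (1, 0, 0, 0)ᵀ.
Then v_1 = N · v_2 = (6, 0, -9, 0)ᵀ.

Sanity check: (A − (6)·I) v_1 = (0, 0, 0, 0)ᵀ = 0. ✓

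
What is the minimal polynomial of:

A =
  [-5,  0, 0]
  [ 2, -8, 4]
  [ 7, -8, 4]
x^3 + 9*x^2 + 20*x

The characteristic polynomial is χ_A(x) = x*(x + 4)*(x + 5), so the eigenvalues are known. The minimal polynomial is
  m_A(x) = Π_λ (x − λ)^{k_λ}
where k_λ is the size of the *largest* Jordan block for λ (equivalently, the smallest k with (A − λI)^k v = 0 for every generalised eigenvector v of λ).

  λ = -5: largest Jordan block has size 1, contributing (x + 5)
  λ = -4: largest Jordan block has size 1, contributing (x + 4)
  λ = 0: largest Jordan block has size 1, contributing (x − 0)

So m_A(x) = x*(x + 4)*(x + 5) = x^3 + 9*x^2 + 20*x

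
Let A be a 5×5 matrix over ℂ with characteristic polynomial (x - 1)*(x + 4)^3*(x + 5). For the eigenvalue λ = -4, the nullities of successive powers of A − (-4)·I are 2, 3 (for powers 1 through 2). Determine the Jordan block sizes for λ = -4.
Block sizes for λ = -4: [2, 1]

From the dimensions of kernels of powers, the number of Jordan blocks of size at least j is d_j − d_{j−1} where d_j = dim ker(N^j) (with d_0 = 0). Computing the differences gives [2, 1].
The number of blocks of size exactly k is (#blocks of size ≥ k) − (#blocks of size ≥ k + 1), so the partition is: 1 block(s) of size 1, 1 block(s) of size 2.
In nonincreasing order the block sizes are [2, 1].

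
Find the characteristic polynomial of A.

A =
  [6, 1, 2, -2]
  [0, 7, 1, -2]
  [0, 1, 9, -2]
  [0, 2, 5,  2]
x^4 - 24*x^3 + 216*x^2 - 864*x + 1296

Expanding det(x·I − A) (e.g. by cofactor expansion or by noting that A is similar to its Jordan form J, which has the same characteristic polynomial as A) gives
  χ_A(x) = x^4 - 24*x^3 + 216*x^2 - 864*x + 1296
which factors as (x - 6)^4. The eigenvalues (with algebraic multiplicities) are λ = 6 with multiplicity 4.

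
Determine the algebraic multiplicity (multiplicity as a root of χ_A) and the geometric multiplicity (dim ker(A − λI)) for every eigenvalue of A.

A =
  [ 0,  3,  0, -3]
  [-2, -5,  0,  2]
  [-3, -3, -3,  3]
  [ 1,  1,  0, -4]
λ = -3: alg = 4, geom = 3

Step 1 — factor the characteristic polynomial to read off the algebraic multiplicities:
  χ_A(x) = (x + 3)^4

Step 2 — compute geometric multiplicities via the rank-nullity identity g(λ) = n − rank(A − λI):
  rank(A − (-3)·I) = 1, so dim ker(A − (-3)·I) = n − 1 = 3

Summary:
  λ = -3: algebraic multiplicity = 4, geometric multiplicity = 3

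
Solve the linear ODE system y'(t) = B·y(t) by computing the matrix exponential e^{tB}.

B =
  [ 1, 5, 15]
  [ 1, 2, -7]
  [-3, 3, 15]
e^{tB} =
  [-15*t^2*exp(6*t)/2 - 5*t*exp(6*t) + exp(6*t), 5*t*exp(6*t), 25*t^2*exp(6*t)/2 + 15*t*exp(6*t)]
  [6*t^2*exp(6*t) + t*exp(6*t), -4*t*exp(6*t) + exp(6*t), -10*t^2*exp(6*t) - 7*t*exp(6*t)]
  [-9*t^2*exp(6*t)/2 - 3*t*exp(6*t), 3*t*exp(6*t), 15*t^2*exp(6*t)/2 + 9*t*exp(6*t) + exp(6*t)]

Strategy: write B = P · J · P⁻¹ where J is a Jordan canonical form, so e^{tB} = P · e^{tJ} · P⁻¹, and e^{tJ} can be computed block-by-block.

B has Jordan form
J =
  [6, 1, 0]
  [0, 6, 1]
  [0, 0, 6]
(up to reordering of blocks).

Per-block formulas:
  For a 3×3 Jordan block J_3(6): exp(t · J_3(6)) = e^(6t)·(I + t·N + (t^2/2)·N^2), where N is the 3×3 nilpotent shift.

After assembling e^{tJ} and conjugating by P, we get:

e^{tB} =
  [-15*t^2*exp(6*t)/2 - 5*t*exp(6*t) + exp(6*t), 5*t*exp(6*t), 25*t^2*exp(6*t)/2 + 15*t*exp(6*t)]
  [6*t^2*exp(6*t) + t*exp(6*t), -4*t*exp(6*t) + exp(6*t), -10*t^2*exp(6*t) - 7*t*exp(6*t)]
  [-9*t^2*exp(6*t)/2 - 3*t*exp(6*t), 3*t*exp(6*t), 15*t^2*exp(6*t)/2 + 9*t*exp(6*t) + exp(6*t)]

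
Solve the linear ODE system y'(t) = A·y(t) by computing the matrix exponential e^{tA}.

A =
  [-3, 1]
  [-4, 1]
e^{tA} =
  [-2*t*exp(-t) + exp(-t), t*exp(-t)]
  [-4*t*exp(-t), 2*t*exp(-t) + exp(-t)]

Strategy: write A = P · J · P⁻¹ where J is a Jordan canonical form, so e^{tA} = P · e^{tJ} · P⁻¹, and e^{tJ} can be computed block-by-block.

A has Jordan form
J =
  [-1,  1]
  [ 0, -1]
(up to reordering of blocks).

Per-block formulas:
  For a 2×2 Jordan block J_2(-1): exp(t · J_2(-1)) = e^(-1t)·(I + t·N), where N is the 2×2 nilpotent shift.

After assembling e^{tJ} and conjugating by P, we get:

e^{tA} =
  [-2*t*exp(-t) + exp(-t), t*exp(-t)]
  [-4*t*exp(-t), 2*t*exp(-t) + exp(-t)]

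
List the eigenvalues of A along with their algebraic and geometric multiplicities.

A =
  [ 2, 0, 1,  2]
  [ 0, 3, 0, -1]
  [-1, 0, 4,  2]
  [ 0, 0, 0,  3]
λ = 3: alg = 4, geom = 2

Step 1 — factor the characteristic polynomial to read off the algebraic multiplicities:
  χ_A(x) = (x - 3)^4

Step 2 — compute geometric multiplicities via the rank-nullity identity g(λ) = n − rank(A − λI):
  rank(A − (3)·I) = 2, so dim ker(A − (3)·I) = n − 2 = 2

Summary:
  λ = 3: algebraic multiplicity = 4, geometric multiplicity = 2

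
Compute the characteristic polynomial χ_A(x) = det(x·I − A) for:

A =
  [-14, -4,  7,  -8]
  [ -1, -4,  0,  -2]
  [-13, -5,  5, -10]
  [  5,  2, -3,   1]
x^4 + 12*x^3 + 54*x^2 + 108*x + 81

Expanding det(x·I − A) (e.g. by cofactor expansion or by noting that A is similar to its Jordan form J, which has the same characteristic polynomial as A) gives
  χ_A(x) = x^4 + 12*x^3 + 54*x^2 + 108*x + 81
which factors as (x + 3)^4. The eigenvalues (with algebraic multiplicities) are λ = -3 with multiplicity 4.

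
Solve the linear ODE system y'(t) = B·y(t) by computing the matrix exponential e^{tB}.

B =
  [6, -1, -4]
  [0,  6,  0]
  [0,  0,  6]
e^{tB} =
  [exp(6*t), -t*exp(6*t), -4*t*exp(6*t)]
  [0, exp(6*t), 0]
  [0, 0, exp(6*t)]

Strategy: write B = P · J · P⁻¹ where J is a Jordan canonical form, so e^{tB} = P · e^{tJ} · P⁻¹, and e^{tJ} can be computed block-by-block.

B has Jordan form
J =
  [6, 1, 0]
  [0, 6, 0]
  [0, 0, 6]
(up to reordering of blocks).

Per-block formulas:
  For a 2×2 Jordan block J_2(6): exp(t · J_2(6)) = e^(6t)·(I + t·N), where N is the 2×2 nilpotent shift.
  For a 1×1 block at λ = 6: exp(t · [6]) = [e^(6t)].

After assembling e^{tJ} and conjugating by P, we get:

e^{tB} =
  [exp(6*t), -t*exp(6*t), -4*t*exp(6*t)]
  [0, exp(6*t), 0]
  [0, 0, exp(6*t)]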